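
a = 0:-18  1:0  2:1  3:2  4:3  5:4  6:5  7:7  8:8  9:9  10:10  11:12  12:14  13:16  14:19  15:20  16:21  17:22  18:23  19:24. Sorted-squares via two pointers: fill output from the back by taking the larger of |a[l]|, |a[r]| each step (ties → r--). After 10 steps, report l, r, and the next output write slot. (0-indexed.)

l=0 r=19: |-18|<=|24| out[19]=576, r--
l=0 r=18: |-18|<=|23| out[18]=529, r--
l=0 r=17: |-18|<=|22| out[17]=484, r--
l=0 r=16: |-18|<=|21| out[16]=441, r--
l=0 r=15: |-18|<=|20| out[15]=400, r--
l=0 r=14: |-18|<=|19| out[14]=361, r--
l=0 r=13: |-18|>|16| out[13]=324, l++
l=1 r=13: |0|<=|16| out[12]=256, r--
l=1 r=12: |0|<=|14| out[11]=196, r--
l=1 r=11: |0|<=|12| out[10]=144, r--

l=1, r=10, next write slot=9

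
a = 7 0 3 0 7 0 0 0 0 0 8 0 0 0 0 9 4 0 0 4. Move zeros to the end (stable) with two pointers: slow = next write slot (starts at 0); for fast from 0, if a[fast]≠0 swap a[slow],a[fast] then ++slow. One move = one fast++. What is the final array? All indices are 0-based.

[7, 3, 7, 8, 9, 4, 4, 0, 0, 0, 0, 0, 0, 0, 0, 0, 0, 0, 0, 0]

slow=0 fast=0: a[fast]=7≠0 swap→a[0]=7, slow++,fast++
slow=1 fast=1: a[fast]=0, fast++
slow=1 fast=2: a[fast]=3≠0 swap→a[1]=3, slow++,fast++
slow=2 fast=3: a[fast]=0, fast++
slow=2 fast=4: a[fast]=7≠0 swap→a[2]=7, slow++,fast++
slow=3 fast=5: a[fast]=0, fast++
slow=3 fast=6: a[fast]=0, fast++
slow=3 fast=7: a[fast]=0, fast++
slow=3 fast=8: a[fast]=0, fast++
slow=3 fast=9: a[fast]=0, fast++
slow=3 fast=10: a[fast]=8≠0 swap→a[3]=8, slow++,fast++
slow=4 fast=11: a[fast]=0, fast++
slow=4 fast=12: a[fast]=0, fast++
slow=4 fast=13: a[fast]=0, fast++
slow=4 fast=14: a[fast]=0, fast++
slow=4 fast=15: a[fast]=9≠0 swap→a[4]=9, slow++,fast++
slow=5 fast=16: a[fast]=4≠0 swap→a[5]=4, slow++,fast++
slow=6 fast=17: a[fast]=0, fast++
slow=6 fast=18: a[fast]=0, fast++
slow=6 fast=19: a[fast]=4≠0 swap→a[6]=4, slow++,fast++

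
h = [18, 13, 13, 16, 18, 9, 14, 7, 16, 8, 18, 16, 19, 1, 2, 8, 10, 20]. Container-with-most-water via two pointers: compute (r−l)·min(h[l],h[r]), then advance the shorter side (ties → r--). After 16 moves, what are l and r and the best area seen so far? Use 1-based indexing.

l=1 r=18: min(18,20)*17=306 best=306 *, l++
l=2 r=18: min(13,20)*16=208 best=306, l++
l=3 r=18: min(13,20)*15=195 best=306, l++
l=4 r=18: min(16,20)*14=224 best=306, l++
l=5 r=18: min(18,20)*13=234 best=306, l++
l=6 r=18: min(9,20)*12=108 best=306, l++
l=7 r=18: min(14,20)*11=154 best=306, l++
l=8 r=18: min(7,20)*10=70 best=306, l++
l=9 r=18: min(16,20)*9=144 best=306, l++
l=10 r=18: min(8,20)*8=64 best=306, l++
l=11 r=18: min(18,20)*7=126 best=306, l++
l=12 r=18: min(16,20)*6=96 best=306, l++
l=13 r=18: min(19,20)*5=95 best=306, l++
l=14 r=18: min(1,20)*4=4 best=306, l++
l=15 r=18: min(2,20)*3=6 best=306, l++
l=16 r=18: min(8,20)*2=16 best=306, l++

l=17, r=18, best area=306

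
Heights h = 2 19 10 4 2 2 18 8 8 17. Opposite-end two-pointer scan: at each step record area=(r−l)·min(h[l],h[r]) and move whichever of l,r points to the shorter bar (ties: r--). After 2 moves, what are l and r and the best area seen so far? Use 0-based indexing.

l=0 r=9: min(2,17)*9=18 best=18 *, l++
l=1 r=9: min(19,17)*8=136 best=136 *, r--

l=1, r=8, best area=136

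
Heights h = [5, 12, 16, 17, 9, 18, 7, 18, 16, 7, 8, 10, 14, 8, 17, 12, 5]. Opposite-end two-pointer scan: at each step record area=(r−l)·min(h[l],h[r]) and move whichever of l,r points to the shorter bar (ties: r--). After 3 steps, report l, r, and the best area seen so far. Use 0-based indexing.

[0,16] min(5,5)*16=80 best=80 * → r--
[0,15] min(5,12)*15=75 best=80 → l++
[1,15] min(12,12)*14=168 best=168 * → r--

l=1, r=14, best area=168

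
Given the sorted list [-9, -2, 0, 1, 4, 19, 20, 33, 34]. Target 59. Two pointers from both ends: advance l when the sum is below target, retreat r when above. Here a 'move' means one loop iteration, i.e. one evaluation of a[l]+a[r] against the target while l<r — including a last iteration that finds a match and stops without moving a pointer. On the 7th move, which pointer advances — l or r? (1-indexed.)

l=1 r=9: -9+34=25 <59, l++
l=2 r=9: -2+34=32 <59, l++
l=3 r=9: 0+34=34 <59, l++
l=4 r=9: 1+34=35 <59, l++
l=5 r=9: 4+34=38 <59, l++
l=6 r=9: 19+34=53 <59, l++
l=7 r=9: 20+34=54 <59, l++

l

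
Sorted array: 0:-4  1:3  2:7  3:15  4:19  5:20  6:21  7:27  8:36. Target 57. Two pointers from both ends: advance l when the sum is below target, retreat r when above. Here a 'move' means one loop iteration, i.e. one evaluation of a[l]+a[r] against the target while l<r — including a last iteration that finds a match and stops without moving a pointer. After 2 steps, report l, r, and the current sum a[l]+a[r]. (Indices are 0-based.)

l=0 r=8: -4+36=32 <57, l++
l=1 r=8: 3+36=39 <57, l++

l=2, r=8, sum=43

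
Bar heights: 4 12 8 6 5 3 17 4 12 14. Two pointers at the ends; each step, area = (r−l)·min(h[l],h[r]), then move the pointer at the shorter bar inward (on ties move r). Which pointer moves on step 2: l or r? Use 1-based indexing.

l=1 r=10: min(4,14)*9=36 best=36 *, l++
l=2 r=10: min(12,14)*8=96 best=96 *, l++

l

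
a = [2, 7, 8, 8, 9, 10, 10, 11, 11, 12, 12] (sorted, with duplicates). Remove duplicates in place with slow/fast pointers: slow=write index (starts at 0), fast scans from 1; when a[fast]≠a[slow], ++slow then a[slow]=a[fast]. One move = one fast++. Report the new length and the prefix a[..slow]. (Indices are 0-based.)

length 7; prefix = [2, 7, 8, 9, 10, 11, 12]

slow=0 fast=1: a[fast]=7≠a[slow]=2 write a[1]=7, slow++,fast++
slow=1 fast=2: a[fast]=8≠a[slow]=7 write a[2]=8, slow++,fast++
slow=2 fast=3: a[fast]=8=a[slow] dup, fast++
slow=2 fast=4: a[fast]=9≠a[slow]=8 write a[3]=9, slow++,fast++
slow=3 fast=5: a[fast]=10≠a[slow]=9 write a[4]=10, slow++,fast++
slow=4 fast=6: a[fast]=10=a[slow] dup, fast++
slow=4 fast=7: a[fast]=11≠a[slow]=10 write a[5]=11, slow++,fast++
slow=5 fast=8: a[fast]=11=a[slow] dup, fast++
slow=5 fast=9: a[fast]=12≠a[slow]=11 write a[6]=12, slow++,fast++
slow=6 fast=10: a[fast]=12=a[slow] dup, fast++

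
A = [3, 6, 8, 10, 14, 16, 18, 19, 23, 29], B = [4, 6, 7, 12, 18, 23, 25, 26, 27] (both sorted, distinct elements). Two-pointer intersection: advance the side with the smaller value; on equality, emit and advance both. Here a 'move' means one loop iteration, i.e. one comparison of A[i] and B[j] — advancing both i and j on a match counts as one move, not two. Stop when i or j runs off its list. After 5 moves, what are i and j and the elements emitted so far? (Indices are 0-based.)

i=3, j=3, emitted=[6]

i=0 j=0: 3<4, i++
i=1 j=0: 6>4, j++
i=1 j=1: 6==6 emit, i++,j++
i=2 j=2: 8>7, j++
i=2 j=3: 8<12, i++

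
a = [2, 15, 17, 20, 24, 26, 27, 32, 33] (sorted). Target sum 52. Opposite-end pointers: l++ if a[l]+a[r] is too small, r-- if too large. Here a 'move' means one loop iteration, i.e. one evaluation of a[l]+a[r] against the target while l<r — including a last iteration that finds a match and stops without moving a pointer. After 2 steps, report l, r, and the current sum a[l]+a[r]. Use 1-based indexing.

l=3, r=9, sum=50

[1,9] 2+33=35 <52 → l++
[2,9] 15+33=48 <52 → l++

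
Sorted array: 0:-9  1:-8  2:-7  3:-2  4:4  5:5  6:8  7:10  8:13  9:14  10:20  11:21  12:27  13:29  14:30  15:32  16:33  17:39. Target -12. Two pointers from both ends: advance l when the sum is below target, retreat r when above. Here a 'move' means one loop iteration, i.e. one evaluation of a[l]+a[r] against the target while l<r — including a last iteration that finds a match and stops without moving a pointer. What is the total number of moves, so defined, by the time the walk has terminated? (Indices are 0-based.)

17 moves

[0,17] -9+39=30 >-12 → r--
[0,16] -9+33=24 >-12 → r--
[0,15] -9+32=23 >-12 → r--
[0,14] -9+30=21 >-12 → r--
[0,13] -9+29=20 >-12 → r--
[0,12] -9+27=18 >-12 → r--
[0,11] -9+21=12 >-12 → r--
[0,10] -9+20=11 >-12 → r--
[0,9] -9+14=5 >-12 → r--
[0,8] -9+13=4 >-12 → r--
[0,7] -9+10=1 >-12 → r--
[0,6] -9+8=-1 >-12 → r--
[0,5] -9+5=-4 >-12 → r--
[0,4] -9+4=-5 >-12 → r--
[0,3] -9+-2=-11 >-12 → r--
[0,2] -9+-7=-16 <-12 → l++
[1,2] -8+-7=-15 <-12 → l++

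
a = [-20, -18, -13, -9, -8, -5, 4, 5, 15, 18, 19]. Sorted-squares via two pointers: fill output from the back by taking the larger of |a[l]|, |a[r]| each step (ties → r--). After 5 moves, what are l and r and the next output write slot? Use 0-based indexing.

l=0 r=10: |-20|>|19| out[10]=400, l++
l=1 r=10: |-18|<=|19| out[9]=361, r--
l=1 r=9: |-18|<=|18| out[8]=324, r--
l=1 r=8: |-18|>|15| out[7]=324, l++
l=2 r=8: |-13|<=|15| out[6]=225, r--

l=2, r=7, next write slot=5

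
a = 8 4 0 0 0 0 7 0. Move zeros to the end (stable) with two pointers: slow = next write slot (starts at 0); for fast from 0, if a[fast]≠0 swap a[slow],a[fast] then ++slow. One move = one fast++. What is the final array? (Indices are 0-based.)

[8, 4, 7, 0, 0, 0, 0, 0]

(s=0,f=0) a[fast]=8≠0 swap→a[0]=8 → slow++,fast++
(s=1,f=1) a[fast]=4≠0 swap→a[1]=4 → slow++,fast++
(s=2,f=2) a[fast]=0 → fast++
(s=2,f=3) a[fast]=0 → fast++
(s=2,f=4) a[fast]=0 → fast++
(s=2,f=5) a[fast]=0 → fast++
(s=2,f=6) a[fast]=7≠0 swap→a[2]=7 → slow++,fast++
(s=3,f=7) a[fast]=0 → fast++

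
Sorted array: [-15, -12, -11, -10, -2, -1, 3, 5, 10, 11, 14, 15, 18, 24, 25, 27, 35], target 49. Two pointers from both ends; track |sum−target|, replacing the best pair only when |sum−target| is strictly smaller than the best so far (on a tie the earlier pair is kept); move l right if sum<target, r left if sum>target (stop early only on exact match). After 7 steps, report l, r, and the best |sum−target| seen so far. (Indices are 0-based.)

l=7, r=16, best |Δ|=11

[0,16] -15+35=20 d=29 * → l++
[1,16] -12+35=23 d=26 * → l++
[2,16] -11+35=24 d=25 * → l++
[3,16] -10+35=25 d=24 * → l++
[4,16] -2+35=33 d=16 * → l++
[5,16] -1+35=34 d=15 * → l++
[6,16] 3+35=38 d=11 * → l++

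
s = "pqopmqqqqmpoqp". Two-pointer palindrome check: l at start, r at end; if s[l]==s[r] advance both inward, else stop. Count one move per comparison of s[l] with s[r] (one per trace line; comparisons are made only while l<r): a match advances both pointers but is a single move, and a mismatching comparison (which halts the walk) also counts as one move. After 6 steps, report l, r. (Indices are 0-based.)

l=6, r=7

[0,13] 'p'=='p' → l++,r--
[1,12] 'q'=='q' → l++,r--
[2,11] 'o'=='o' → l++,r--
[3,10] 'p'=='p' → l++,r--
[4,9] 'm'=='m' → l++,r--
[5,8] 'q'=='q' → l++,r--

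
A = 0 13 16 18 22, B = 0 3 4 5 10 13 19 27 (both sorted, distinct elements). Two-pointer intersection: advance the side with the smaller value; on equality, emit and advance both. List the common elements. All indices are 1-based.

intersection = [0, 13]

[i=1,j=1] 0==0 emit → i++,j++
[i=2,j=2] 13>3 → j++
[i=2,j=3] 13>4 → j++
[i=2,j=4] 13>5 → j++
[i=2,j=5] 13>10 → j++
[i=2,j=6] 13==13 emit → i++,j++
[i=3,j=7] 16<19 → i++
[i=4,j=7] 18<19 → i++
[i=5,j=7] 22>19 → j++
[i=5,j=8] 22<27 → i++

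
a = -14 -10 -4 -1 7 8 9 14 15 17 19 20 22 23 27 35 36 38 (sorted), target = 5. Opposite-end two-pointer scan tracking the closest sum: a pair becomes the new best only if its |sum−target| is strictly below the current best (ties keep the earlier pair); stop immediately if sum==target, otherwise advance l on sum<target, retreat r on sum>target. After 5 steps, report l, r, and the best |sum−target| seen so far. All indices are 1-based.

l=1, r=13, best |Δ|=4

[1,18] -14+38=24 d=19 * → r--
[1,17] -14+36=22 d=17 * → r--
[1,16] -14+35=21 d=16 * → r--
[1,15] -14+27=13 d=8 * → r--
[1,14] -14+23=9 d=4 * → r--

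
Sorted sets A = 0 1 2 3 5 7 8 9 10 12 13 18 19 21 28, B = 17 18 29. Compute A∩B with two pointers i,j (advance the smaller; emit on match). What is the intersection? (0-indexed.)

intersection = [18]

i=0 j=0: 0<17, i++
i=1 j=0: 1<17, i++
i=2 j=0: 2<17, i++
i=3 j=0: 3<17, i++
i=4 j=0: 5<17, i++
i=5 j=0: 7<17, i++
i=6 j=0: 8<17, i++
i=7 j=0: 9<17, i++
i=8 j=0: 10<17, i++
i=9 j=0: 12<17, i++
i=10 j=0: 13<17, i++
i=11 j=0: 18>17, j++
i=11 j=1: 18==18 emit, i++,j++
i=12 j=2: 19<29, i++
i=13 j=2: 21<29, i++
i=14 j=2: 28<29, i++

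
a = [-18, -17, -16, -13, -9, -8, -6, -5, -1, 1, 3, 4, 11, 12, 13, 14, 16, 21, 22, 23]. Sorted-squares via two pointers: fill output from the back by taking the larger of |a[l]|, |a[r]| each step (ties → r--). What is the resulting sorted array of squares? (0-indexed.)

[1, 1, 9, 16, 25, 36, 64, 81, 121, 144, 169, 169, 196, 256, 256, 289, 324, 441, 484, 529]

[0,19] |-18|<=|23| out[19]=529 → r--
[0,18] |-18|<=|22| out[18]=484 → r--
[0,17] |-18|<=|21| out[17]=441 → r--
[0,16] |-18|>|16| out[16]=324 → l++
[1,16] |-17|>|16| out[15]=289 → l++
[2,16] |-16|<=|16| out[14]=256 → r--
[2,15] |-16|>|14| out[13]=256 → l++
[3,15] |-13|<=|14| out[12]=196 → r--
[3,14] |-13|<=|13| out[11]=169 → r--
[3,13] |-13|>|12| out[10]=169 → l++
[4,13] |-9|<=|12| out[9]=144 → r--
[4,12] |-9|<=|11| out[8]=121 → r--
[4,11] |-9|>|4| out[7]=81 → l++
[5,11] |-8|>|4| out[6]=64 → l++
[6,11] |-6|>|4| out[5]=36 → l++
[7,11] |-5|>|4| out[4]=25 → l++
[8,11] |-1|<=|4| out[3]=16 → r--
[8,10] |-1|<=|3| out[2]=9 → r--
[8,9] |-1|<=|1| out[1]=1 → r--
[8,8] |-1|<=|-1| out[0]=1 → r--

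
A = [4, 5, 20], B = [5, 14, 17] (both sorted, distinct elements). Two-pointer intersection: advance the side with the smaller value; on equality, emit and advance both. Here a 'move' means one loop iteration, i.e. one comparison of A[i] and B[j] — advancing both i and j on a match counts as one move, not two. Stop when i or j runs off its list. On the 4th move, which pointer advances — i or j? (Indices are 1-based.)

i=1 j=1: 4<5, i++
i=2 j=1: 5==5 emit, i++,j++
i=3 j=2: 20>14, j++
i=3 j=3: 20>17, j++

j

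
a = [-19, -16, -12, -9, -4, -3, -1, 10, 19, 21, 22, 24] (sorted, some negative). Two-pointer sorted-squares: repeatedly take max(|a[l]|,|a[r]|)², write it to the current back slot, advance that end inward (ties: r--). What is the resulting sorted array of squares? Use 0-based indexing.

l=0 r=11: |-19|<=|24| out[11]=576, r--
l=0 r=10: |-19|<=|22| out[10]=484, r--
l=0 r=9: |-19|<=|21| out[9]=441, r--
l=0 r=8: |-19|<=|19| out[8]=361, r--
l=0 r=7: |-19|>|10| out[7]=361, l++
l=1 r=7: |-16|>|10| out[6]=256, l++
l=2 r=7: |-12|>|10| out[5]=144, l++
l=3 r=7: |-9|<=|10| out[4]=100, r--
l=3 r=6: |-9|>|-1| out[3]=81, l++
l=4 r=6: |-4|>|-1| out[2]=16, l++
l=5 r=6: |-3|>|-1| out[1]=9, l++
l=6 r=6: |-1|<=|-1| out[0]=1, r--

[1, 9, 16, 81, 100, 144, 256, 361, 361, 441, 484, 576]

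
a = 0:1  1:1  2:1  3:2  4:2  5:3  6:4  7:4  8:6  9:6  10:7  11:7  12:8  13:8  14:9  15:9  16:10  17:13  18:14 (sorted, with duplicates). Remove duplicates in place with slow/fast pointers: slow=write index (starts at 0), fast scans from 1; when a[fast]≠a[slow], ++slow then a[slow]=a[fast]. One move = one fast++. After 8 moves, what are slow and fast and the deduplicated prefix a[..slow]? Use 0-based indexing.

slow=4, fast=9, prefix=[1, 2, 3, 4, 6]

(s=0,f=1) a[fast]=1=a[slow] dup → fast++
(s=0,f=2) a[fast]=1=a[slow] dup → fast++
(s=0,f=3) a[fast]=2≠a[slow]=1 write a[1]=2 → slow++,fast++
(s=1,f=4) a[fast]=2=a[slow] dup → fast++
(s=1,f=5) a[fast]=3≠a[slow]=2 write a[2]=3 → slow++,fast++
(s=2,f=6) a[fast]=4≠a[slow]=3 write a[3]=4 → slow++,fast++
(s=3,f=7) a[fast]=4=a[slow] dup → fast++
(s=3,f=8) a[fast]=6≠a[slow]=4 write a[4]=6 → slow++,fast++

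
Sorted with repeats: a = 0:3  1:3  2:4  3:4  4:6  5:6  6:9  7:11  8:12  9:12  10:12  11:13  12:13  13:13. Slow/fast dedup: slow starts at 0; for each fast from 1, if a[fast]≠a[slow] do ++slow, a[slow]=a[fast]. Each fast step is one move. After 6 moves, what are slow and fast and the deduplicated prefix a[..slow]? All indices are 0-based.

slow=3, fast=7, prefix=[3, 4, 6, 9]

slow=0 fast=1: a[fast]=3=a[slow] dup, fast++
slow=0 fast=2: a[fast]=4≠a[slow]=3 write a[1]=4, slow++,fast++
slow=1 fast=3: a[fast]=4=a[slow] dup, fast++
slow=1 fast=4: a[fast]=6≠a[slow]=4 write a[2]=6, slow++,fast++
slow=2 fast=5: a[fast]=6=a[slow] dup, fast++
slow=2 fast=6: a[fast]=9≠a[slow]=6 write a[3]=9, slow++,fast++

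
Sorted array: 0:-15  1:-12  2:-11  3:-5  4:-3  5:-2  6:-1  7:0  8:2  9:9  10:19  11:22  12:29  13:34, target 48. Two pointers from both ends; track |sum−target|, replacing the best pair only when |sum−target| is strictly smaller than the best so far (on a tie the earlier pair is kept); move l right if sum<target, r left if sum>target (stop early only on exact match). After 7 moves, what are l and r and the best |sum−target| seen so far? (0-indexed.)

[0,13] -15+34=19 d=29 * → l++
[1,13] -12+34=22 d=26 * → l++
[2,13] -11+34=23 d=25 * → l++
[3,13] -5+34=29 d=19 * → l++
[4,13] -3+34=31 d=17 * → l++
[5,13] -2+34=32 d=16 * → l++
[6,13] -1+34=33 d=15 * → l++

l=7, r=13, best |Δ|=15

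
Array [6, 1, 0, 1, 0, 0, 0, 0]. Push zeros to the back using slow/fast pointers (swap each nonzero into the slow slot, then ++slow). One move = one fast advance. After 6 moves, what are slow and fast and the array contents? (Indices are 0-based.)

slow=0 fast=0: a[fast]=6≠0 swap→a[0]=6, slow++,fast++
slow=1 fast=1: a[fast]=1≠0 swap→a[1]=1, slow++,fast++
slow=2 fast=2: a[fast]=0, fast++
slow=2 fast=3: a[fast]=1≠0 swap→a[2]=1, slow++,fast++
slow=3 fast=4: a[fast]=0, fast++
slow=3 fast=5: a[fast]=0, fast++

slow=3, fast=6, a=[6, 1, 1, 0, 0, 0, 0, 0]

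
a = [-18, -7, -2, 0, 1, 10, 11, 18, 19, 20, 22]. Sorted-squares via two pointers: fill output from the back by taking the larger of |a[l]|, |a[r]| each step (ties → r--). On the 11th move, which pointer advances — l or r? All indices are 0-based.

[0,10] |-18|<=|22| out[10]=484 → r--
[0,9] |-18|<=|20| out[9]=400 → r--
[0,8] |-18|<=|19| out[8]=361 → r--
[0,7] |-18|<=|18| out[7]=324 → r--
[0,6] |-18|>|11| out[6]=324 → l++
[1,6] |-7|<=|11| out[5]=121 → r--
[1,5] |-7|<=|10| out[4]=100 → r--
[1,4] |-7|>|1| out[3]=49 → l++
[2,4] |-2|>|1| out[2]=4 → l++
[3,4] |0|<=|1| out[1]=1 → r--
[3,3] |0|<=|0| out[0]=0 → r--

r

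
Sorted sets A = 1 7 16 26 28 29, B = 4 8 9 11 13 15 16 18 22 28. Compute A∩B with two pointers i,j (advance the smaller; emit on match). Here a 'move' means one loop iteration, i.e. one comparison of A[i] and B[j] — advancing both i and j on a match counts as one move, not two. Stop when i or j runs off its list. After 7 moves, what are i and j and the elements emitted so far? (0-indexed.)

i=2, j=5, emitted=[]

i=0 j=0: 1<4, i++
i=1 j=0: 7>4, j++
i=1 j=1: 7<8, i++
i=2 j=1: 16>8, j++
i=2 j=2: 16>9, j++
i=2 j=3: 16>11, j++
i=2 j=4: 16>13, j++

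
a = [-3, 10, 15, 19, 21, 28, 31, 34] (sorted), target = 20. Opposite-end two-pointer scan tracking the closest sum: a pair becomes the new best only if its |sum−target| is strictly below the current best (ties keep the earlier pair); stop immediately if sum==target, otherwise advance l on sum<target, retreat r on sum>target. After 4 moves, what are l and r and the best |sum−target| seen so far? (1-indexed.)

l=2, r=5, best |Δ|=2

[1,8] -3+34=31 d=11 * → r--
[1,7] -3+31=28 d=8 * → r--
[1,6] -3+28=25 d=5 * → r--
[1,5] -3+21=18 d=2 * → l++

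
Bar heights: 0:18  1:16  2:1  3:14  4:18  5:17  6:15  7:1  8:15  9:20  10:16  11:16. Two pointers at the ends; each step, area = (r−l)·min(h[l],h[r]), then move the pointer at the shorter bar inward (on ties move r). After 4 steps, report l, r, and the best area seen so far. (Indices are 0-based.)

l=2, r=9, best area=176

l=0 r=11: min(18,16)*11=176 best=176 *, r--
l=0 r=10: min(18,16)*10=160 best=176, r--
l=0 r=9: min(18,20)*9=162 best=176, l++
l=1 r=9: min(16,20)*8=128 best=176, l++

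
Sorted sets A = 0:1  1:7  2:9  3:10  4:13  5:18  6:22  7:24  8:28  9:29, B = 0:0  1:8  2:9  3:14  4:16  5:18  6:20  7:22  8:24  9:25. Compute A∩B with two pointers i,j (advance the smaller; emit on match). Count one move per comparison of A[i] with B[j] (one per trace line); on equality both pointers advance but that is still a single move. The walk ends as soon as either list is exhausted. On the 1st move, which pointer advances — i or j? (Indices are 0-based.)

j

i=0 j=0: 1>0, j++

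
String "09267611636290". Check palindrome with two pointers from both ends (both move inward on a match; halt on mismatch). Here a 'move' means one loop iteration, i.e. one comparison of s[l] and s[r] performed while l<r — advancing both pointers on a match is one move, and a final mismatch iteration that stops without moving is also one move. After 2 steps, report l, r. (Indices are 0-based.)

l=2, r=11

[0,13] '0'=='0' → l++,r--
[1,12] '9'=='9' → l++,r--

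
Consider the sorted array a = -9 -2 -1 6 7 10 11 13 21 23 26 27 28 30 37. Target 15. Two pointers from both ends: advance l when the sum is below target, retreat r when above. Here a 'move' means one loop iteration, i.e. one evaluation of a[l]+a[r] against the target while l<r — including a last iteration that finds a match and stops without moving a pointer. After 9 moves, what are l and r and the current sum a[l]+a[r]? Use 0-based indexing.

l=0 r=14: -9+37=28 >15, r--
l=0 r=13: -9+30=21 >15, r--
l=0 r=12: -9+28=19 >15, r--
l=0 r=11: -9+27=18 >15, r--
l=0 r=10: -9+26=17 >15, r--
l=0 r=9: -9+23=14 <15, l++
l=1 r=9: -2+23=21 >15, r--
l=1 r=8: -2+21=19 >15, r--
l=1 r=7: -2+13=11 <15, l++

l=2, r=7, sum=12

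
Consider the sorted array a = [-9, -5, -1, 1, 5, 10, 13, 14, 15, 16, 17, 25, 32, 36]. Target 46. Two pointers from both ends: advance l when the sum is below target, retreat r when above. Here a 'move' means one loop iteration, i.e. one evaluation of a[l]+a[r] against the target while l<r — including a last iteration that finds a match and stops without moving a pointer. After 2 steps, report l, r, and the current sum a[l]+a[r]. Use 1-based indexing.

l=3, r=14, sum=35

l=1 r=14: -9+36=27 <46, l++
l=2 r=14: -5+36=31 <46, l++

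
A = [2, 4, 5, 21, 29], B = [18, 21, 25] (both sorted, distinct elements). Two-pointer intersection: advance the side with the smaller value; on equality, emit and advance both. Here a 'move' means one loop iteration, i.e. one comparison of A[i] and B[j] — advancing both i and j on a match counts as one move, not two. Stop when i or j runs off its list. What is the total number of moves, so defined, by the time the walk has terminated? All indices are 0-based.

[i=0,j=0] 2<18 → i++
[i=1,j=0] 4<18 → i++
[i=2,j=0] 5<18 → i++
[i=3,j=0] 21>18 → j++
[i=3,j=1] 21==21 emit → i++,j++
[i=4,j=2] 29>25 → j++

6 moves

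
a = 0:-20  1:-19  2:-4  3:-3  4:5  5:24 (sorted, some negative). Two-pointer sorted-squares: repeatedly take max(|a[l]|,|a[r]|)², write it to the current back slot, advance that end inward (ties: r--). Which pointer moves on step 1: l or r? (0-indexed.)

r

l=0 r=5: |-20|<=|24| out[5]=576, r--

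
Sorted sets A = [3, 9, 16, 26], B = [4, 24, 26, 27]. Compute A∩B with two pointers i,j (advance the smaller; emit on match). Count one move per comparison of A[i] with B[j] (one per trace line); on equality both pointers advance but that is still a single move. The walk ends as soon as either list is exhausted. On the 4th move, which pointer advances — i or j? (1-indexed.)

[i=1,j=1] 3<4 → i++
[i=2,j=1] 9>4 → j++
[i=2,j=2] 9<24 → i++
[i=3,j=2] 16<24 → i++

i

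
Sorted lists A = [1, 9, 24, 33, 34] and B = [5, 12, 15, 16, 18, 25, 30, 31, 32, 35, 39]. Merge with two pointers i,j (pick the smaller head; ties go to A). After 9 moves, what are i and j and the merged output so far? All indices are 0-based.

i=0 j=0: A[i]=1<=B[j]=5 take 1, i++
i=1 j=0: A[i]=9>B[j]=5 take 5, j++
i=1 j=1: A[i]=9<=B[j]=12 take 9, i++
i=2 j=1: A[i]=24>B[j]=12 take 12, j++
i=2 j=2: A[i]=24>B[j]=15 take 15, j++
i=2 j=3: A[i]=24>B[j]=16 take 16, j++
i=2 j=4: A[i]=24>B[j]=18 take 18, j++
i=2 j=5: A[i]=24<=B[j]=25 take 24, i++
i=3 j=5: A[i]=33>B[j]=25 take 25, j++

i=3, j=6, merged so far=[1, 5, 9, 12, 15, 16, 18, 24, 25]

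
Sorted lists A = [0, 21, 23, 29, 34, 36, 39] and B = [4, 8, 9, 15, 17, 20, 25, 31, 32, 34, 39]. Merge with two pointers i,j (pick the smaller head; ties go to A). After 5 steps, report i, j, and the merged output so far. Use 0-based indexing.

i=1, j=4, merged so far=[0, 4, 8, 9, 15]

[i=0,j=0] A[i]=0<=B[j]=4 take 0 → i++
[i=1,j=0] A[i]=21>B[j]=4 take 4 → j++
[i=1,j=1] A[i]=21>B[j]=8 take 8 → j++
[i=1,j=2] A[i]=21>B[j]=9 take 9 → j++
[i=1,j=3] A[i]=21>B[j]=15 take 15 → j++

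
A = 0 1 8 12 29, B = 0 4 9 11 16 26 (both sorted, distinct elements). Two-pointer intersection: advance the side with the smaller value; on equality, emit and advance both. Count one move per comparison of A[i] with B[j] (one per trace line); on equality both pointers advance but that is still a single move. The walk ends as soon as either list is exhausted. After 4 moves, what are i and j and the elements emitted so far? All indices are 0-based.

[i=0,j=0] 0==0 emit → i++,j++
[i=1,j=1] 1<4 → i++
[i=2,j=1] 8>4 → j++
[i=2,j=2] 8<9 → i++

i=3, j=2, emitted=[0]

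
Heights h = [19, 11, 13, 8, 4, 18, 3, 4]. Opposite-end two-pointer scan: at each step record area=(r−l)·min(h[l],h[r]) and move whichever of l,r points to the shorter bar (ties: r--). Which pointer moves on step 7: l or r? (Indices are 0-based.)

r

[0,7] min(19,4)*7=28 best=28 * → r--
[0,6] min(19,3)*6=18 best=28 → r--
[0,5] min(19,18)*5=90 best=90 * → r--
[0,4] min(19,4)*4=16 best=90 → r--
[0,3] min(19,8)*3=24 best=90 → r--
[0,2] min(19,13)*2=26 best=90 → r--
[0,1] min(19,11)*1=11 best=90 → r--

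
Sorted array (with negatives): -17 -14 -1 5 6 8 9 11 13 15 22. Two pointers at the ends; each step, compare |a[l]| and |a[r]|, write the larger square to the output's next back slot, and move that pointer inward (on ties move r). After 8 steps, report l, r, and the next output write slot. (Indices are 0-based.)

[0,10] |-17|<=|22| out[10]=484 → r--
[0,9] |-17|>|15| out[9]=289 → l++
[1,9] |-14|<=|15| out[8]=225 → r--
[1,8] |-14|>|13| out[7]=196 → l++
[2,8] |-1|<=|13| out[6]=169 → r--
[2,7] |-1|<=|11| out[5]=121 → r--
[2,6] |-1|<=|9| out[4]=81 → r--
[2,5] |-1|<=|8| out[3]=64 → r--

l=2, r=4, next write slot=2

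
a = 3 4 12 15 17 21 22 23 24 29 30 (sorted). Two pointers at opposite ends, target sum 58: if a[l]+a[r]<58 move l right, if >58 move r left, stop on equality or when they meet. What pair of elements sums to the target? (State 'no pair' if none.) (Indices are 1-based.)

no pair

[1,11] 3+30=33 <58 → l++
[2,11] 4+30=34 <58 → l++
[3,11] 12+30=42 <58 → l++
[4,11] 15+30=45 <58 → l++
[5,11] 17+30=47 <58 → l++
[6,11] 21+30=51 <58 → l++
[7,11] 22+30=52 <58 → l++
[8,11] 23+30=53 <58 → l++
[9,11] 24+30=54 <58 → l++
[10,11] 29+30=59 >58 → r--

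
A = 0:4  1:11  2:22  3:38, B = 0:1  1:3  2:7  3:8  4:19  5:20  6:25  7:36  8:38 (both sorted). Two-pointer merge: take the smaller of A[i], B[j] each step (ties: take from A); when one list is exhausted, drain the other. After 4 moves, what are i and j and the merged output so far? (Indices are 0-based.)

i=0 j=0: A[i]=4>B[j]=1 take 1, j++
i=0 j=1: A[i]=4>B[j]=3 take 3, j++
i=0 j=2: A[i]=4<=B[j]=7 take 4, i++
i=1 j=2: A[i]=11>B[j]=7 take 7, j++

i=1, j=3, merged so far=[1, 3, 4, 7]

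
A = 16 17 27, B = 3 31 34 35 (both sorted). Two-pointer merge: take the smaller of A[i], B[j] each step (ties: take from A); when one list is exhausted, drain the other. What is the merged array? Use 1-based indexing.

[3, 16, 17, 27, 31, 34, 35]

[i=1,j=1] A[i]=16>B[j]=3 take 3 → j++
[i=1,j=2] A[i]=16<=B[j]=31 take 16 → i++
[i=2,j=2] A[i]=17<=B[j]=31 take 17 → i++
[i=3,j=2] A[i]=27<=B[j]=31 take 27 → i++
[i=4,j=2] A done, take B[j]=31 → j++
[i=4,j=3] A done, take B[j]=34 → j++
[i=4,j=4] A done, take B[j]=35 → j++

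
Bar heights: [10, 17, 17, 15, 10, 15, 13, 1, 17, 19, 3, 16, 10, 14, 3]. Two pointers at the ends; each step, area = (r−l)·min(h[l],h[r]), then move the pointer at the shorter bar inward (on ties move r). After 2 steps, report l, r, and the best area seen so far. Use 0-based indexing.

[0,14] min(10,3)*14=42 best=42 * → r--
[0,13] min(10,14)*13=130 best=130 * → l++

l=1, r=13, best area=130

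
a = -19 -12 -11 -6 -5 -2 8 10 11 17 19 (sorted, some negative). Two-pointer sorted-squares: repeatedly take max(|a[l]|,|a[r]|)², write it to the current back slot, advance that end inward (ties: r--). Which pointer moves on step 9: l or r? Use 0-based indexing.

l

[0,10] |-19|<=|19| out[10]=361 → r--
[0,9] |-19|>|17| out[9]=361 → l++
[1,9] |-12|<=|17| out[8]=289 → r--
[1,8] |-12|>|11| out[7]=144 → l++
[2,8] |-11|<=|11| out[6]=121 → r--
[2,7] |-11|>|10| out[5]=121 → l++
[3,7] |-6|<=|10| out[4]=100 → r--
[3,6] |-6|<=|8| out[3]=64 → r--
[3,5] |-6|>|-2| out[2]=36 → l++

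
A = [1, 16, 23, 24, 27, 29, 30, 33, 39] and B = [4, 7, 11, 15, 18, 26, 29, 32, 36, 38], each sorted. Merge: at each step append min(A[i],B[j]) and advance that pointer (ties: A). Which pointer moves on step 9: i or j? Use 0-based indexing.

i

[i=0,j=0] A[i]=1<=B[j]=4 take 1 → i++
[i=1,j=0] A[i]=16>B[j]=4 take 4 → j++
[i=1,j=1] A[i]=16>B[j]=7 take 7 → j++
[i=1,j=2] A[i]=16>B[j]=11 take 11 → j++
[i=1,j=3] A[i]=16>B[j]=15 take 15 → j++
[i=1,j=4] A[i]=16<=B[j]=18 take 16 → i++
[i=2,j=4] A[i]=23>B[j]=18 take 18 → j++
[i=2,j=5] A[i]=23<=B[j]=26 take 23 → i++
[i=3,j=5] A[i]=24<=B[j]=26 take 24 → i++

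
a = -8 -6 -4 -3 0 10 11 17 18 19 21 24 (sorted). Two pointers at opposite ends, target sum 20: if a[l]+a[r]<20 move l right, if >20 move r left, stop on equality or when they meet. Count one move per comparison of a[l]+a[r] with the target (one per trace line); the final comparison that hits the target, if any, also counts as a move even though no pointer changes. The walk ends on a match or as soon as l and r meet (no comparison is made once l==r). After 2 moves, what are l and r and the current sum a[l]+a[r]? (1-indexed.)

[1,12] -8+24=16 <20 → l++
[2,12] -6+24=18 <20 → l++

l=3, r=12, sum=20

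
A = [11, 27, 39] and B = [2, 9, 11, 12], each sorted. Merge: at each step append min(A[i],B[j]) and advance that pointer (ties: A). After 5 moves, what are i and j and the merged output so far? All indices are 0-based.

i=1, j=4, merged so far=[2, 9, 11, 11, 12]

[i=0,j=0] A[i]=11>B[j]=2 take 2 → j++
[i=0,j=1] A[i]=11>B[j]=9 take 9 → j++
[i=0,j=2] A[i]=11<=B[j]=11 take 11 → i++
[i=1,j=2] A[i]=27>B[j]=11 take 11 → j++
[i=1,j=3] A[i]=27>B[j]=12 take 12 → j++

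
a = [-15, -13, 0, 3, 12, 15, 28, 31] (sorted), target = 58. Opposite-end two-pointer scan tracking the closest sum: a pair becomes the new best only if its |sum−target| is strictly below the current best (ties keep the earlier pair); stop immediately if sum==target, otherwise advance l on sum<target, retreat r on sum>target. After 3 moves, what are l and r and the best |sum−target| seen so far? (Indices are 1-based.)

l=1 r=8: -15+31=16 d=42 *, l++
l=2 r=8: -13+31=18 d=40 *, l++
l=3 r=8: 0+31=31 d=27 *, l++

l=4, r=8, best |Δ|=27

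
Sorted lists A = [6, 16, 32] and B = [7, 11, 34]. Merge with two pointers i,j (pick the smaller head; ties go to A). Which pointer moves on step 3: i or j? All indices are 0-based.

i=0 j=0: A[i]=6<=B[j]=7 take 6, i++
i=1 j=0: A[i]=16>B[j]=7 take 7, j++
i=1 j=1: A[i]=16>B[j]=11 take 11, j++

j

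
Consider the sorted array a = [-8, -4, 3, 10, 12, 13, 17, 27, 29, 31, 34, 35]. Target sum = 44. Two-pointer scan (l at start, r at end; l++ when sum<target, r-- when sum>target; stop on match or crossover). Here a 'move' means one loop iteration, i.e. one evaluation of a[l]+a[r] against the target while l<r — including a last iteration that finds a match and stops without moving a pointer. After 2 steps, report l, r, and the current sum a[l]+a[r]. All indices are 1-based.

l=3, r=12, sum=38

l=1 r=12: -8+35=27 <44, l++
l=2 r=12: -4+35=31 <44, l++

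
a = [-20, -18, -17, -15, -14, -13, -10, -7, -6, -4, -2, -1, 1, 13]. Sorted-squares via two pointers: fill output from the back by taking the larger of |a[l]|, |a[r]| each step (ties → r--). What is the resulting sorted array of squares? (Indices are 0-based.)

[1, 1, 4, 16, 36, 49, 100, 169, 169, 196, 225, 289, 324, 400]

[0,13] |-20|>|13| out[13]=400 → l++
[1,13] |-18|>|13| out[12]=324 → l++
[2,13] |-17|>|13| out[11]=289 → l++
[3,13] |-15|>|13| out[10]=225 → l++
[4,13] |-14|>|13| out[9]=196 → l++
[5,13] |-13|<=|13| out[8]=169 → r--
[5,12] |-13|>|1| out[7]=169 → l++
[6,12] |-10|>|1| out[6]=100 → l++
[7,12] |-7|>|1| out[5]=49 → l++
[8,12] |-6|>|1| out[4]=36 → l++
[9,12] |-4|>|1| out[3]=16 → l++
[10,12] |-2|>|1| out[2]=4 → l++
[11,12] |-1|<=|1| out[1]=1 → r--
[11,11] |-1|<=|-1| out[0]=1 → r--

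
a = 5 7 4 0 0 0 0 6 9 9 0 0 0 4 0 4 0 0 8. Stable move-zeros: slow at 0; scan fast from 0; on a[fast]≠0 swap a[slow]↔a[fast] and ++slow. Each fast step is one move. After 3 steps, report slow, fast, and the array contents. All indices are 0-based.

(s=0,f=0) a[fast]=5≠0 swap→a[0]=5 → slow++,fast++
(s=1,f=1) a[fast]=7≠0 swap→a[1]=7 → slow++,fast++
(s=2,f=2) a[fast]=4≠0 swap→a[2]=4 → slow++,fast++

slow=3, fast=3, a=[5, 7, 4, 0, 0, 0, 0, 6, 9, 9, 0, 0, 0, 4, 0, 4, 0, 0, 8]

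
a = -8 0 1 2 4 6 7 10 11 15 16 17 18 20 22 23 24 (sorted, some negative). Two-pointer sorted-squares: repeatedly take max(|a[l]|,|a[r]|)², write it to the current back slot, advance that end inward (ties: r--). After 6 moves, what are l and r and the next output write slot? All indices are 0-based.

l=0, r=10, next write slot=10

l=0 r=16: |-8|<=|24| out[16]=576, r--
l=0 r=15: |-8|<=|23| out[15]=529, r--
l=0 r=14: |-8|<=|22| out[14]=484, r--
l=0 r=13: |-8|<=|20| out[13]=400, r--
l=0 r=12: |-8|<=|18| out[12]=324, r--
l=0 r=11: |-8|<=|17| out[11]=289, r--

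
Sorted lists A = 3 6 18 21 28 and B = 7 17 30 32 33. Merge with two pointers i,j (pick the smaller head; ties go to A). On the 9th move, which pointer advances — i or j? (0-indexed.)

j

[i=0,j=0] A[i]=3<=B[j]=7 take 3 → i++
[i=1,j=0] A[i]=6<=B[j]=7 take 6 → i++
[i=2,j=0] A[i]=18>B[j]=7 take 7 → j++
[i=2,j=1] A[i]=18>B[j]=17 take 17 → j++
[i=2,j=2] A[i]=18<=B[j]=30 take 18 → i++
[i=3,j=2] A[i]=21<=B[j]=30 take 21 → i++
[i=4,j=2] A[i]=28<=B[j]=30 take 28 → i++
[i=5,j=2] A done, take B[j]=30 → j++
[i=5,j=3] A done, take B[j]=32 → j++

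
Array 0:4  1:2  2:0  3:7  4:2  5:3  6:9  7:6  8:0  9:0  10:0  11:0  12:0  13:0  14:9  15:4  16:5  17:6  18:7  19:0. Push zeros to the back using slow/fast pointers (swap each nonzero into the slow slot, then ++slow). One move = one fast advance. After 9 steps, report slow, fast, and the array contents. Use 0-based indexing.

(s=0,f=0) a[fast]=4≠0 swap→a[0]=4 → slow++,fast++
(s=1,f=1) a[fast]=2≠0 swap→a[1]=2 → slow++,fast++
(s=2,f=2) a[fast]=0 → fast++
(s=2,f=3) a[fast]=7≠0 swap→a[2]=7 → slow++,fast++
(s=3,f=4) a[fast]=2≠0 swap→a[3]=2 → slow++,fast++
(s=4,f=5) a[fast]=3≠0 swap→a[4]=3 → slow++,fast++
(s=5,f=6) a[fast]=9≠0 swap→a[5]=9 → slow++,fast++
(s=6,f=7) a[fast]=6≠0 swap→a[6]=6 → slow++,fast++
(s=7,f=8) a[fast]=0 → fast++

slow=7, fast=9, a=[4, 2, 7, 2, 3, 9, 6, 0, 0, 0, 0, 0, 0, 0, 9, 4, 5, 6, 7, 0]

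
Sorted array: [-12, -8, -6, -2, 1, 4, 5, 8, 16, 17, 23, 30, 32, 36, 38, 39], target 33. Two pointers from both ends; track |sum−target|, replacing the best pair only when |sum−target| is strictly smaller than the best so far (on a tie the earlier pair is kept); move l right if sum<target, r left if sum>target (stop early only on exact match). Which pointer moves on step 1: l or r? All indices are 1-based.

l

[1,16] -12+39=27 d=6 * → l++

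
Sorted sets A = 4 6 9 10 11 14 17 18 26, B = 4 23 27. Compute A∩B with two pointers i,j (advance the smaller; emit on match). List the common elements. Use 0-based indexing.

intersection = [4]

[i=0,j=0] 4==4 emit → i++,j++
[i=1,j=1] 6<23 → i++
[i=2,j=1] 9<23 → i++
[i=3,j=1] 10<23 → i++
[i=4,j=1] 11<23 → i++
[i=5,j=1] 14<23 → i++
[i=6,j=1] 17<23 → i++
[i=7,j=1] 18<23 → i++
[i=8,j=1] 26>23 → j++
[i=8,j=2] 26<27 → i++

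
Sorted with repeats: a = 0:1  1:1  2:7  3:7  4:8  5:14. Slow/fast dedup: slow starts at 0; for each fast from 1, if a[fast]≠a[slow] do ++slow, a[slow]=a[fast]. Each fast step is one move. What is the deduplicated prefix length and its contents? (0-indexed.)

length 4; prefix = [1, 7, 8, 14]

(s=0,f=1) a[fast]=1=a[slow] dup → fast++
(s=0,f=2) a[fast]=7≠a[slow]=1 write a[1]=7 → slow++,fast++
(s=1,f=3) a[fast]=7=a[slow] dup → fast++
(s=1,f=4) a[fast]=8≠a[slow]=7 write a[2]=8 → slow++,fast++
(s=2,f=5) a[fast]=14≠a[slow]=8 write a[3]=14 → slow++,fast++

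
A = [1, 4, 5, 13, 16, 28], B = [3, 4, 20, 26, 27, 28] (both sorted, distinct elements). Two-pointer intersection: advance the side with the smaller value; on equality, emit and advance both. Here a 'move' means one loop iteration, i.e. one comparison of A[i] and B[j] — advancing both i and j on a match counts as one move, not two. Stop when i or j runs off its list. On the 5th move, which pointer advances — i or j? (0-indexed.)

i

[i=0,j=0] 1<3 → i++
[i=1,j=0] 4>3 → j++
[i=1,j=1] 4==4 emit → i++,j++
[i=2,j=2] 5<20 → i++
[i=3,j=2] 13<20 → i++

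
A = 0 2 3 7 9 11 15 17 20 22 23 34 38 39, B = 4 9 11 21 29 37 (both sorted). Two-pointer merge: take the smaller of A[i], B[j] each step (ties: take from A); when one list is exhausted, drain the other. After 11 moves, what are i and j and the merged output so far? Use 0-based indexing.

i=8, j=3, merged so far=[0, 2, 3, 4, 7, 9, 9, 11, 11, 15, 17]

[i=0,j=0] A[i]=0<=B[j]=4 take 0 → i++
[i=1,j=0] A[i]=2<=B[j]=4 take 2 → i++
[i=2,j=0] A[i]=3<=B[j]=4 take 3 → i++
[i=3,j=0] A[i]=7>B[j]=4 take 4 → j++
[i=3,j=1] A[i]=7<=B[j]=9 take 7 → i++
[i=4,j=1] A[i]=9<=B[j]=9 take 9 → i++
[i=5,j=1] A[i]=11>B[j]=9 take 9 → j++
[i=5,j=2] A[i]=11<=B[j]=11 take 11 → i++
[i=6,j=2] A[i]=15>B[j]=11 take 11 → j++
[i=6,j=3] A[i]=15<=B[j]=21 take 15 → i++
[i=7,j=3] A[i]=17<=B[j]=21 take 17 → i++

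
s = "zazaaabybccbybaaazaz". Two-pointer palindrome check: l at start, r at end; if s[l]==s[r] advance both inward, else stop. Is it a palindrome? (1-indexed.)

palindrome

l=1 r=20: 'z'=='z', l++,r--
l=2 r=19: 'a'=='a', l++,r--
l=3 r=18: 'z'=='z', l++,r--
l=4 r=17: 'a'=='a', l++,r--
l=5 r=16: 'a'=='a', l++,r--
l=6 r=15: 'a'=='a', l++,r--
l=7 r=14: 'b'=='b', l++,r--
l=8 r=13: 'y'=='y', l++,r--
l=9 r=12: 'b'=='b', l++,r--
l=10 r=11: 'c'=='c', l++,r--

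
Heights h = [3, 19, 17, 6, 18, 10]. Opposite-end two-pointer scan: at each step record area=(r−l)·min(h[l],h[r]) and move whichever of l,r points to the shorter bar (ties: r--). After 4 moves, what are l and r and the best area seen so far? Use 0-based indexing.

l=1, r=2, best area=54

l=0 r=5: min(3,10)*5=15 best=15 *, l++
l=1 r=5: min(19,10)*4=40 best=40 *, r--
l=1 r=4: min(19,18)*3=54 best=54 *, r--
l=1 r=3: min(19,6)*2=12 best=54, r--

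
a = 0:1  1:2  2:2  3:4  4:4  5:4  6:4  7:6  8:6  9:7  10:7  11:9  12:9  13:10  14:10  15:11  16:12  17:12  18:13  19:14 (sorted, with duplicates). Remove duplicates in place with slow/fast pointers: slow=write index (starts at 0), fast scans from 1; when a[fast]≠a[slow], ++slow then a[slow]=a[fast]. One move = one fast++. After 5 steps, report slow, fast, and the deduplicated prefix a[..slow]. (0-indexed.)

(s=0,f=1) a[fast]=2≠a[slow]=1 write a[1]=2 → slow++,fast++
(s=1,f=2) a[fast]=2=a[slow] dup → fast++
(s=1,f=3) a[fast]=4≠a[slow]=2 write a[2]=4 → slow++,fast++
(s=2,f=4) a[fast]=4=a[slow] dup → fast++
(s=2,f=5) a[fast]=4=a[slow] dup → fast++

slow=2, fast=6, prefix=[1, 2, 4]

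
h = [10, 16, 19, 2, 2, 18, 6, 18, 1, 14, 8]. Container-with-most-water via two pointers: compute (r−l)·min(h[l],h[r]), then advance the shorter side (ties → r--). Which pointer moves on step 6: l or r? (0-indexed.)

r

[0,10] min(10,8)*10=80 best=80 * → r--
[0,9] min(10,14)*9=90 best=90 * → l++
[1,9] min(16,14)*8=112 best=112 * → r--
[1,8] min(16,1)*7=7 best=112 → r--
[1,7] min(16,18)*6=96 best=112 → l++
[2,7] min(19,18)*5=90 best=112 → r--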